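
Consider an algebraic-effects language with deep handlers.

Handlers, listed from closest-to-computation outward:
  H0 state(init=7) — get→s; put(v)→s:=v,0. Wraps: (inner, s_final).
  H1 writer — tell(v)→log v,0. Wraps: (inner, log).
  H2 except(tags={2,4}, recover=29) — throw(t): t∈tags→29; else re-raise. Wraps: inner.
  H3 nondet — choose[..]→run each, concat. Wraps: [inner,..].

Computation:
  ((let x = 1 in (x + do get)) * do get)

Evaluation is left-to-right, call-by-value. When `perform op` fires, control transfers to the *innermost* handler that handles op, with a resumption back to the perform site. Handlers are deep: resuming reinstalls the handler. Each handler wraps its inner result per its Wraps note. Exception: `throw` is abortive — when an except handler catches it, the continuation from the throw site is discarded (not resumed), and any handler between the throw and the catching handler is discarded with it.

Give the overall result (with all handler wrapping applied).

Evaluation trace:
get @ H0 ⇒ 7
get @ H0 ⇒ 7
H0 returns (56, 7)
H1 returns ((56, 7), ())
H2 returns ((56, 7), ())
H3 returns [((56, 7), ())]
= [((56, 7), ())]

Answer: [((56, 7), ())]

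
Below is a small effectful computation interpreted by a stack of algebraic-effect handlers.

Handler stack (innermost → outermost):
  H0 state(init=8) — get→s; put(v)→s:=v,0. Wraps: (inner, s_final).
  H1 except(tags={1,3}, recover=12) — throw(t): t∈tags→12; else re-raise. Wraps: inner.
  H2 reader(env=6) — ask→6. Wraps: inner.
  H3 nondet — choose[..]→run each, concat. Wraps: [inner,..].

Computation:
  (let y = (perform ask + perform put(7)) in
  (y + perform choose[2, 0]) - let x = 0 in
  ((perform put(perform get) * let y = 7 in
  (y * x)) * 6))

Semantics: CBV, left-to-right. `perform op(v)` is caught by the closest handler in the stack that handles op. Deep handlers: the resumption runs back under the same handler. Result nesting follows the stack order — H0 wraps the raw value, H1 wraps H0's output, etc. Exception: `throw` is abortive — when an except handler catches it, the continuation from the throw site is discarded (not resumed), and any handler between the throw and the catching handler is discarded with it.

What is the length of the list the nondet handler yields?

Answer: 2

Working:
ask @ H2 ⇒ 6
put(7) @ H0 ⇒ s:=7
choose[2, 0] @ H3
  branch[0] choose=2:
    get @ H0 ⇒ 7
    put(7) @ H0 ⇒ s:=7
    H0 returns (8, 7)
    H1 returns (8, 7)
    H2 returns (8, 7)
    H3 returns [(8, 7)]
  branch[1] choose=0:
    get @ H0 ⇒ 7
    put(7) @ H0 ⇒ s:=7
    H0 returns (6, 7)
    H1 returns (6, 7)
    H2 returns (6, 7)
    H3 returns [(6, 7)]
= [(8, 7), (6, 7)]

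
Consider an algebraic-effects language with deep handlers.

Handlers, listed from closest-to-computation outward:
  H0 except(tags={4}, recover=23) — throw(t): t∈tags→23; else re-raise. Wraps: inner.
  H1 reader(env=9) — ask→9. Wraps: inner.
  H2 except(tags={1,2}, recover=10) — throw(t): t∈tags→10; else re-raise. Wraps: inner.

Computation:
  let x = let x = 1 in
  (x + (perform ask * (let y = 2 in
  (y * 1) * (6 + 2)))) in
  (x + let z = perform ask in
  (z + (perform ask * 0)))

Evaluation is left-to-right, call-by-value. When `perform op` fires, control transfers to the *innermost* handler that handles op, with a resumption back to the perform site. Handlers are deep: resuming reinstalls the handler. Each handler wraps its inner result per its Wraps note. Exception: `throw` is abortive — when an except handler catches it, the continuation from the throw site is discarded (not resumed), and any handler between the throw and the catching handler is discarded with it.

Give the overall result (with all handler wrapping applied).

Step-by-step:
ask @ H1 ⇒ 9
ask @ H1 ⇒ 9
ask @ H1 ⇒ 9
H0 returns 154
H1 returns 154
H2 returns 154
= 154

Answer: 154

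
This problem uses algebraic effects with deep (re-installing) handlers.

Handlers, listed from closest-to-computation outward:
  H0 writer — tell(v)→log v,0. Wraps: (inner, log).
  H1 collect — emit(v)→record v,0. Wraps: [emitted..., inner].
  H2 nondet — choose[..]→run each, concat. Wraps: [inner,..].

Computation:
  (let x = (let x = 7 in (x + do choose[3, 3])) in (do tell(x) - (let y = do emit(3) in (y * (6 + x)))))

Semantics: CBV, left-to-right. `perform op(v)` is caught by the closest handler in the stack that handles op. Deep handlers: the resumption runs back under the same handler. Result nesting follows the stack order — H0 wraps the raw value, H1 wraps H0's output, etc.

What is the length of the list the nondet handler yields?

Step-by-step:
choose[3, 3] @ H2
  branch[0] choose=3:
    tell(10) @ H0 ⇒ log+=10
    emit(3) @ H1 ⇒ out+=3
    H0 returns (0, (10))
    H1 returns [3, (0, (10))]
    H2 returns [[3, (0, (10))]]
  branch[1] choose=3:
    tell(10) @ H0 ⇒ log+=10
    emit(3) @ H1 ⇒ out+=3
    H0 returns (0, (10))
    H1 returns [3, (0, (10))]
    H2 returns [[3, (0, (10))]]
= [[3, (0, (10))], [3, (0, (10))]]

Answer: 2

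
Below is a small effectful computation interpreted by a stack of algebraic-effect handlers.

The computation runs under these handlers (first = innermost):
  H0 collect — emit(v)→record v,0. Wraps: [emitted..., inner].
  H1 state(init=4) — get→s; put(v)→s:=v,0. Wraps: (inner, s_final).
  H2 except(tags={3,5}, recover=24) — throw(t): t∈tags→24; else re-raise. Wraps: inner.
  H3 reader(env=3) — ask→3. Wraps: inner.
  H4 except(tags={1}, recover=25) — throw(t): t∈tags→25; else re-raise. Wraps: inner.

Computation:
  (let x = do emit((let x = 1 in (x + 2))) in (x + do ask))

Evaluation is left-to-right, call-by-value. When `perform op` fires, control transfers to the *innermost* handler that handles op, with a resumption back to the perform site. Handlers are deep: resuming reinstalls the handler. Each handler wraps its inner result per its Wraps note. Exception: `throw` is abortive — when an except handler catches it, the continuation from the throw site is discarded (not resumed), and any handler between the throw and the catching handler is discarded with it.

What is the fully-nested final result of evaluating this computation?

Step-by-step:
emit(3) @ H0 ⇒ out+=3
ask @ H3 ⇒ 3
H0 returns [3, 3]
H1 returns ([3, 3], 4)
H2 returns ([3, 3], 4)
H3 returns ([3, 3], 4)
H4 returns ([3, 3], 4)
= ([3, 3], 4)

Answer: ([3, 3], 4)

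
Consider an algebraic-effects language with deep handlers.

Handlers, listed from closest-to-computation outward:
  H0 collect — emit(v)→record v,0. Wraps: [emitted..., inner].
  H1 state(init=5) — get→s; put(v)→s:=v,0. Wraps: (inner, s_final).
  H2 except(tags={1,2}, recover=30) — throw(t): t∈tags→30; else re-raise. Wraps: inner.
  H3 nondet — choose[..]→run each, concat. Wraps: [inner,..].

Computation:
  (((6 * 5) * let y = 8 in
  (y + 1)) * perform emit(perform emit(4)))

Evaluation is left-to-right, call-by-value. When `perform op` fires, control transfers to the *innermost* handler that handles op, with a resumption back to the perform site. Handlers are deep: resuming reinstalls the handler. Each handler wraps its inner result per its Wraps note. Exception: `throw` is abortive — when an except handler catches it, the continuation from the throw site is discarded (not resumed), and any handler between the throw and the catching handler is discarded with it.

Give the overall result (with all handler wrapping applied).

Answer: [([4, 0, 0], 5)]

Step-by-step:
emit(4) @ H0 ⇒ out+=4
emit(0) @ H0 ⇒ out+=0
H0 returns [4, 0, 0]
H1 returns ([4, 0, 0], 5)
H2 returns ([4, 0, 0], 5)
H3 returns [([4, 0, 0], 5)]
= [([4, 0, 0], 5)]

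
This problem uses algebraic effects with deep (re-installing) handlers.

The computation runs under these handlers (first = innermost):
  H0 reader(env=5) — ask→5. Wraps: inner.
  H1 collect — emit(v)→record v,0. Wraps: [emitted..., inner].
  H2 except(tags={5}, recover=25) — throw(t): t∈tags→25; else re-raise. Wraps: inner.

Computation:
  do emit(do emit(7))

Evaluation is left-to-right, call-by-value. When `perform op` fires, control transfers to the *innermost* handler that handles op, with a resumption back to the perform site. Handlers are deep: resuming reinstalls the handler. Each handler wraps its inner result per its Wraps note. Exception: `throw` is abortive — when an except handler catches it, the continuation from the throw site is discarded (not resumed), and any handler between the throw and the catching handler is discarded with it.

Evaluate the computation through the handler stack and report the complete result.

Evaluation trace:
emit(7) @ H1 ⇒ out+=7
emit(0) @ H1 ⇒ out+=0
H0 returns 0
H1 returns [7, 0, 0]
H2 returns [7, 0, 0]
= [7, 0, 0]

Answer: [7, 0, 0]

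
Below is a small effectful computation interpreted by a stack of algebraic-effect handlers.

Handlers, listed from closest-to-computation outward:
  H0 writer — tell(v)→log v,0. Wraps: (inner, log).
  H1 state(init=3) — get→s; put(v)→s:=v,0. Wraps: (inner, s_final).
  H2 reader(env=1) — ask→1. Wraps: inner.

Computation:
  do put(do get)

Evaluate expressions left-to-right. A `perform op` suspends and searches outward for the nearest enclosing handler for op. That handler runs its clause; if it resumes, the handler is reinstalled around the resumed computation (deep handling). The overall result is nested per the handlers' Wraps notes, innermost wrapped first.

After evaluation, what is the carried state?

Answer: 3

Working:
get @ H1 ⇒ 3
put(3) @ H1 ⇒ s:=3
H0 returns (0, ())
H1 returns ((0, ()), 3)
H2 returns ((0, ()), 3)
= ((0, ()), 3)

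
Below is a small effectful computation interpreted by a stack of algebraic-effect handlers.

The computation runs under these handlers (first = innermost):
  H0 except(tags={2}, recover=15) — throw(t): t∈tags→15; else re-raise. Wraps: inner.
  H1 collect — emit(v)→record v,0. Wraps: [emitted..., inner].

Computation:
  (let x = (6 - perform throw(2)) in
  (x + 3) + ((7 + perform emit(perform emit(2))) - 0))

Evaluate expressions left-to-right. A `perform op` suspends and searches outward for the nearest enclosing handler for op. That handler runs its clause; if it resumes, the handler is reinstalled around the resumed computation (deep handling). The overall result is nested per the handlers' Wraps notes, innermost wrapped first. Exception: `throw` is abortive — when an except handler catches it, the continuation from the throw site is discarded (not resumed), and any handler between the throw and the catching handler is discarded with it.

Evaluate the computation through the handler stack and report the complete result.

Answer: [15]

Evaluation trace:
throw(2) @ H0 caught ⇒ 15
H1 returns [15]
= [15]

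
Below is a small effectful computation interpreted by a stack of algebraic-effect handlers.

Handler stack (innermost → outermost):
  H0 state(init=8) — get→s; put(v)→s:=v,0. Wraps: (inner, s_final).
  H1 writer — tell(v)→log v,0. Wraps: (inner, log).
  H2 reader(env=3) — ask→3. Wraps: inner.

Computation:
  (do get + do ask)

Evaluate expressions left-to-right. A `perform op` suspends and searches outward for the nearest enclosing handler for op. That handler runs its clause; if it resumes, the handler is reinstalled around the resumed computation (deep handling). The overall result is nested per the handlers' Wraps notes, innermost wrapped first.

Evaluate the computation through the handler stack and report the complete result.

Step-by-step:
get @ H0 ⇒ 8
ask @ H2 ⇒ 3
H0 returns (11, 8)
H1 returns ((11, 8), ())
H2 returns ((11, 8), ())
= ((11, 8), ())

Answer: ((11, 8), ())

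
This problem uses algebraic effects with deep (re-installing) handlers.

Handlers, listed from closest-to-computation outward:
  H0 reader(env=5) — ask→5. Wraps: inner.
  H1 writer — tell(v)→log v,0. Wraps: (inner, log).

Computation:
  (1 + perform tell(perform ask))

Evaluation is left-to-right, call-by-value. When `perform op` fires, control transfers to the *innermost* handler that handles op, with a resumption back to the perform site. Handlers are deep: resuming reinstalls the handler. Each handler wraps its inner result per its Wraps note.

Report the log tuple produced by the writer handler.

Evaluation trace:
ask @ H0 ⇒ 5
tell(5) @ H1 ⇒ log+=5
H0 returns 1
H1 returns (1, (5))
= (1, (5))

Answer: (5)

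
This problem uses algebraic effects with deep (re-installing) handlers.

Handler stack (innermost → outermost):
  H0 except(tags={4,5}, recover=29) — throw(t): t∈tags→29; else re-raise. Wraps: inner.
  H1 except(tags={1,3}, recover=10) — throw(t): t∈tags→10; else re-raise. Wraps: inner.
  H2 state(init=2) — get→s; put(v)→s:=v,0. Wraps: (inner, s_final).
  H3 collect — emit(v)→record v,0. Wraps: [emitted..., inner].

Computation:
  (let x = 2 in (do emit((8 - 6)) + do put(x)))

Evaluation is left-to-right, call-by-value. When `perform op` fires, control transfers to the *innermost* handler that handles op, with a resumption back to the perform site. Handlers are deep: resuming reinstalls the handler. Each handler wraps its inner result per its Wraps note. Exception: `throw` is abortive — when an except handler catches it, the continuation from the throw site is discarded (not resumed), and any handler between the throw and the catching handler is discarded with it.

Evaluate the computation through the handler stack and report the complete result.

Step-by-step:
emit(2) @ H3 ⇒ out+=2
put(2) @ H2 ⇒ s:=2
H0 returns 0
H1 returns 0
H2 returns (0, 2)
H3 returns [2, (0, 2)]
= [2, (0, 2)]

Answer: [2, (0, 2)]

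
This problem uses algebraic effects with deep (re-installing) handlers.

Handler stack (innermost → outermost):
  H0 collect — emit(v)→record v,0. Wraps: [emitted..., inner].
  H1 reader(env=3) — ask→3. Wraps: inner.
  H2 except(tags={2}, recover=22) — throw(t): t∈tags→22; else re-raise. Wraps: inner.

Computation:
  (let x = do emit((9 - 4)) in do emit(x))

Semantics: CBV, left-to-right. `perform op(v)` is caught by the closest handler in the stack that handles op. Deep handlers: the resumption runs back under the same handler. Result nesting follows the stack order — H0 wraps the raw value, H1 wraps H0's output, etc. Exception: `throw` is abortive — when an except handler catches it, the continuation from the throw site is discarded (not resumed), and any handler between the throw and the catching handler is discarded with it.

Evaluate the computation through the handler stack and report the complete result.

Working:
emit(5) @ H0 ⇒ out+=5
emit(0) @ H0 ⇒ out+=0
H0 returns [5, 0, 0]
H1 returns [5, 0, 0]
H2 returns [5, 0, 0]
= [5, 0, 0]

Answer: [5, 0, 0]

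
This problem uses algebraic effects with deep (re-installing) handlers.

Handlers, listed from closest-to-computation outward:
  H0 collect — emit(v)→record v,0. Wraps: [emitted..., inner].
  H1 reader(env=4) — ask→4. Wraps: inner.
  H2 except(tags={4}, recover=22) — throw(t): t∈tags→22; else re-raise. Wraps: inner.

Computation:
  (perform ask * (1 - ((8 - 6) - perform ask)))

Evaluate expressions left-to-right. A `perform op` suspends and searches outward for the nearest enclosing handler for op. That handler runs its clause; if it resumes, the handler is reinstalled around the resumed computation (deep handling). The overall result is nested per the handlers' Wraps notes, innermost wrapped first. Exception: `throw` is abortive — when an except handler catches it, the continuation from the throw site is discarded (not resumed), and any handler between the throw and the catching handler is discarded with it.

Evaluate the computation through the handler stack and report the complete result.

Evaluation trace:
ask @ H1 ⇒ 4
ask @ H1 ⇒ 4
H0 returns [12]
H1 returns [12]
H2 returns [12]
= [12]

Answer: [12]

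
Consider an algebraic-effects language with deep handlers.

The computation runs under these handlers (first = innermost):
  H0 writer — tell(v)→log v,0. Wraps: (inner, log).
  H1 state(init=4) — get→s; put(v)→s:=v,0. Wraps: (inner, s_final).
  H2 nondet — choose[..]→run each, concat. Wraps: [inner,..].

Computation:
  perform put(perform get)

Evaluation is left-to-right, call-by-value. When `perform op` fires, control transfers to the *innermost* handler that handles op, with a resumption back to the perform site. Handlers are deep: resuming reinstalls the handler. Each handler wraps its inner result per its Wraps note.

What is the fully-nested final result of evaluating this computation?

Evaluation trace:
get @ H1 ⇒ 4
put(4) @ H1 ⇒ s:=4
H0 returns (0, ())
H1 returns ((0, ()), 4)
H2 returns [((0, ()), 4)]
= [((0, ()), 4)]

Answer: [((0, ()), 4)]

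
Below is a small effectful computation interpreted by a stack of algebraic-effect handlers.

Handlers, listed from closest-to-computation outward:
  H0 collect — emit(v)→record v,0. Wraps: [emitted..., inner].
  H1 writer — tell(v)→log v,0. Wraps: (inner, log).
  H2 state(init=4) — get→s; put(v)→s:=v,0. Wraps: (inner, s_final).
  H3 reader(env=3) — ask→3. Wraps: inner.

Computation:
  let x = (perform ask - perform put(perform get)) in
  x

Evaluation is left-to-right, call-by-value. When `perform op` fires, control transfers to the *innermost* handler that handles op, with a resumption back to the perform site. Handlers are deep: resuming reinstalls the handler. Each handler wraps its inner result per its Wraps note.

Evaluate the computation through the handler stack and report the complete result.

Evaluation trace:
ask @ H3 ⇒ 3
get @ H2 ⇒ 4
put(4) @ H2 ⇒ s:=4
H0 returns [3]
H1 returns ([3], ())
H2 returns (([3], ()), 4)
H3 returns (([3], ()), 4)
= (([3], ()), 4)

Answer: (([3], ()), 4)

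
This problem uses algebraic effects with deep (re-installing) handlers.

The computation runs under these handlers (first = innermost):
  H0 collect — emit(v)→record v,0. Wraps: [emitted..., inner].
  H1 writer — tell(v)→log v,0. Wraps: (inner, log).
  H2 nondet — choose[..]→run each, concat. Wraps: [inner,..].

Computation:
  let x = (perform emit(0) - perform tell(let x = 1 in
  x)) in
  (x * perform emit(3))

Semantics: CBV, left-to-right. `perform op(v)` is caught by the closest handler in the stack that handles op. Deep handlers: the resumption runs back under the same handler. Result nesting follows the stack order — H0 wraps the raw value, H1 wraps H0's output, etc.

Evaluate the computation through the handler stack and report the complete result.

Working:
emit(0) @ H0 ⇒ out+=0
tell(1) @ H1 ⇒ log+=1
emit(3) @ H0 ⇒ out+=3
H0 returns [0, 3, 0]
H1 returns ([0, 3, 0], (1))
H2 returns [([0, 3, 0], (1))]
= [([0, 3, 0], (1))]

Answer: [([0, 3, 0], (1))]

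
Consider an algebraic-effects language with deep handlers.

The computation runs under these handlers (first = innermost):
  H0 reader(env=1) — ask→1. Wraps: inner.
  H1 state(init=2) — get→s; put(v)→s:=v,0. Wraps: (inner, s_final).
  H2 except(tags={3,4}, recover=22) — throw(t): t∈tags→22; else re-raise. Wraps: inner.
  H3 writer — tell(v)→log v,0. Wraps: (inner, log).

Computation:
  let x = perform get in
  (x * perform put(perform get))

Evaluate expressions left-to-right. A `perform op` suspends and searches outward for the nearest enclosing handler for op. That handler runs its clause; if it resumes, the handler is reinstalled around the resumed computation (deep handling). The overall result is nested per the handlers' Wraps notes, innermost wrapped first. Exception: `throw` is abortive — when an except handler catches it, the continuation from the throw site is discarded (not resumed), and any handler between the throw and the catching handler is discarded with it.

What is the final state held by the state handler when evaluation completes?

Answer: 2

Evaluation trace:
get @ H1 ⇒ 2
get @ H1 ⇒ 2
put(2) @ H1 ⇒ s:=2
H0 returns 0
H1 returns (0, 2)
H2 returns (0, 2)
H3 returns ((0, 2), ())
= ((0, 2), ())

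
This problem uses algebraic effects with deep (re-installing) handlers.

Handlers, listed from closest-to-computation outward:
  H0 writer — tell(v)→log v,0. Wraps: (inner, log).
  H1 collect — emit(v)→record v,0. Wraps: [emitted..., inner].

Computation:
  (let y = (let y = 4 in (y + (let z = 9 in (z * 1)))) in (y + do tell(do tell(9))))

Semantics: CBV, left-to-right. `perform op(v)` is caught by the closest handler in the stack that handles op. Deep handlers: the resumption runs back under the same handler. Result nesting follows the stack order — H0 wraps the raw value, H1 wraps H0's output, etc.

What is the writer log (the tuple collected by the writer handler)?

Working:
tell(9) @ H0 ⇒ log+=9
tell(0) @ H0 ⇒ log+=0
H0 returns (13, (9, 0))
H1 returns [(13, (9, 0))]
= [(13, (9, 0))]

Answer: (9, 0)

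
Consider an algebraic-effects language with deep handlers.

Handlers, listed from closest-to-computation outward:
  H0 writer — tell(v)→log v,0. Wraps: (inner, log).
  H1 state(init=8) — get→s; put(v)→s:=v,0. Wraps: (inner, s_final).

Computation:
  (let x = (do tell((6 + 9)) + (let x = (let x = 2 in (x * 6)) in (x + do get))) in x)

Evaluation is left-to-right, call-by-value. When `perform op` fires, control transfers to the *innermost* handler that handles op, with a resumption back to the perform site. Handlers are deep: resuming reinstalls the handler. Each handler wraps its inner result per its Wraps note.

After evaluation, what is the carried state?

Answer: 8

Working:
tell(15) @ H0 ⇒ log+=15
get @ H1 ⇒ 8
H0 returns (20, (15))
H1 returns ((20, (15)), 8)
= ((20, (15)), 8)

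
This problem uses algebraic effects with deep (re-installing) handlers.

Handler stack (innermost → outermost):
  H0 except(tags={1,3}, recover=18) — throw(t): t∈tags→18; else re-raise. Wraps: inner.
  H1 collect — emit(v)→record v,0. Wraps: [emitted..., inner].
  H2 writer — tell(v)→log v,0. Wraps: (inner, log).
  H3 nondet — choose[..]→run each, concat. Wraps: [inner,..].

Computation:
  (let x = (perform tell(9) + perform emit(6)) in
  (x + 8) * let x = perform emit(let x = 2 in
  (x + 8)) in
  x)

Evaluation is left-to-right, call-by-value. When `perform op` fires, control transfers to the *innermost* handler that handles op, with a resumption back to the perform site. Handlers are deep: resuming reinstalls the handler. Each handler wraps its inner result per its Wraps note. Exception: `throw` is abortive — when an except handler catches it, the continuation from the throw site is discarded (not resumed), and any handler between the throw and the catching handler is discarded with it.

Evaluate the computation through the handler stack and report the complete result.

Answer: [([6, 10, 0], (9))]

Step-by-step:
tell(9) @ H2 ⇒ log+=9
emit(6) @ H1 ⇒ out+=6
emit(10) @ H1 ⇒ out+=10
H0 returns 0
H1 returns [6, 10, 0]
H2 returns ([6, 10, 0], (9))
H3 returns [([6, 10, 0], (9))]
= [([6, 10, 0], (9))]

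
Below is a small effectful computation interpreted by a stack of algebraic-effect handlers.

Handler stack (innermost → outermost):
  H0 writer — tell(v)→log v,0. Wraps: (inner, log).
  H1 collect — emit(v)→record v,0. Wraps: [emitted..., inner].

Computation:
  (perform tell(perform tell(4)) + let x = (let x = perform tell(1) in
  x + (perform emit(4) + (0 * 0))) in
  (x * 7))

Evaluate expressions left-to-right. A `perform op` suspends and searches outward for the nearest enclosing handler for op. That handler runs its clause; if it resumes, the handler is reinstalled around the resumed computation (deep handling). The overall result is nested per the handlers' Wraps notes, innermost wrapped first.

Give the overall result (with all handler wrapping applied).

Answer: [4, (0, (4, 0, 1))]

Step-by-step:
tell(4) @ H0 ⇒ log+=4
tell(0) @ H0 ⇒ log+=0
tell(1) @ H0 ⇒ log+=1
emit(4) @ H1 ⇒ out+=4
H0 returns (0, (4, 0, 1))
H1 returns [4, (0, (4, 0, 1))]
= [4, (0, (4, 0, 1))]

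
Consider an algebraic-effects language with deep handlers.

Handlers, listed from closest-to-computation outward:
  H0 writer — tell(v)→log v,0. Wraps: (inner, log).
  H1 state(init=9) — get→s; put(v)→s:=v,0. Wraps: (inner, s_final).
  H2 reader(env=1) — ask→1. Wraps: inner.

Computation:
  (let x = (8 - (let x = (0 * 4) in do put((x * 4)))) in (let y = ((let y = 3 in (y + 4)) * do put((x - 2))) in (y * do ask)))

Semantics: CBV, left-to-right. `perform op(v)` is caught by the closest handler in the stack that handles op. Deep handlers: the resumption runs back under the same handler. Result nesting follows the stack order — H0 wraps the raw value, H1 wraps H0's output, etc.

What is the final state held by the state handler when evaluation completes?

Answer: 6

Step-by-step:
put(0) @ H1 ⇒ s:=0
put(6) @ H1 ⇒ s:=6
ask @ H2 ⇒ 1
H0 returns (0, ())
H1 returns ((0, ()), 6)
H2 returns ((0, ()), 6)
= ((0, ()), 6)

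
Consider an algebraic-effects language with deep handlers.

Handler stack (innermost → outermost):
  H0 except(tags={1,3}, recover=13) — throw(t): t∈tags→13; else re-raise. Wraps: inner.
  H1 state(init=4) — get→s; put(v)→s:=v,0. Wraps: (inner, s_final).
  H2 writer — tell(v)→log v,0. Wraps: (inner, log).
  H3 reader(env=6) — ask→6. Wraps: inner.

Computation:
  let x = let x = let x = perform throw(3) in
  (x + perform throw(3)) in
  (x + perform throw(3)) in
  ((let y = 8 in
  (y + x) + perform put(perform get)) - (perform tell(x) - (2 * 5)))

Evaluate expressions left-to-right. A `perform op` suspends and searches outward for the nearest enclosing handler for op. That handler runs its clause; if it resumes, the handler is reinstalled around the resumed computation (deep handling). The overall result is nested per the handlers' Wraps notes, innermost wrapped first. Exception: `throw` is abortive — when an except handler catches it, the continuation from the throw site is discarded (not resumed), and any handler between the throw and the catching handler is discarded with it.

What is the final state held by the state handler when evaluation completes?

Step-by-step:
throw(3) @ H0 caught ⇒ 13
H1 returns (13, 4)
H2 returns ((13, 4), ())
H3 returns ((13, 4), ())
= ((13, 4), ())

Answer: 4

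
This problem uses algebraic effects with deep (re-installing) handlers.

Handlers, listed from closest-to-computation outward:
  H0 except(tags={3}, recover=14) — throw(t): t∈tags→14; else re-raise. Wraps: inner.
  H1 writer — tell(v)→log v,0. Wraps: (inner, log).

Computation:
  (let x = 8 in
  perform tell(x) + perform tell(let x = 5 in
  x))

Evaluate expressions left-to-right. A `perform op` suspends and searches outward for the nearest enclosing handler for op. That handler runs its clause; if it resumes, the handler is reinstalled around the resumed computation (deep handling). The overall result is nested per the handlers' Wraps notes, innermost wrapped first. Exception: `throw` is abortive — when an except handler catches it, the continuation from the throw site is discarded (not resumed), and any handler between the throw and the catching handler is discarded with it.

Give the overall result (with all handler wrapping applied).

Answer: (0, (8, 5))

Evaluation trace:
tell(8) @ H1 ⇒ log+=8
tell(5) @ H1 ⇒ log+=5
H0 returns 0
H1 returns (0, (8, 5))
= (0, (8, 5))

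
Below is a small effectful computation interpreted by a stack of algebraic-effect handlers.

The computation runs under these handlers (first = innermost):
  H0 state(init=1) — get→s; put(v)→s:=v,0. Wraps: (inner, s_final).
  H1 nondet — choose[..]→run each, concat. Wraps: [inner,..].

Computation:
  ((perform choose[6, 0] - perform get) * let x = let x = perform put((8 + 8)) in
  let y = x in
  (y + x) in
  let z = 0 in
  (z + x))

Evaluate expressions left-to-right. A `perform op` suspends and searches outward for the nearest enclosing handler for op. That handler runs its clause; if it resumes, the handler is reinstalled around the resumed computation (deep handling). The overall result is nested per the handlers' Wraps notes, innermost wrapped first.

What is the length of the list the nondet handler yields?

Working:
choose[6, 0] @ H1
  branch[0] choose=6:
    get @ H0 ⇒ 1
    put(16) @ H0 ⇒ s:=16
    H0 returns (0, 16)
    H1 returns [(0, 16)]
  branch[1] choose=0:
    get @ H0 ⇒ 1
    put(16) @ H0 ⇒ s:=16
    H0 returns (0, 16)
    H1 returns [(0, 16)]
= [(0, 16), (0, 16)]

Answer: 2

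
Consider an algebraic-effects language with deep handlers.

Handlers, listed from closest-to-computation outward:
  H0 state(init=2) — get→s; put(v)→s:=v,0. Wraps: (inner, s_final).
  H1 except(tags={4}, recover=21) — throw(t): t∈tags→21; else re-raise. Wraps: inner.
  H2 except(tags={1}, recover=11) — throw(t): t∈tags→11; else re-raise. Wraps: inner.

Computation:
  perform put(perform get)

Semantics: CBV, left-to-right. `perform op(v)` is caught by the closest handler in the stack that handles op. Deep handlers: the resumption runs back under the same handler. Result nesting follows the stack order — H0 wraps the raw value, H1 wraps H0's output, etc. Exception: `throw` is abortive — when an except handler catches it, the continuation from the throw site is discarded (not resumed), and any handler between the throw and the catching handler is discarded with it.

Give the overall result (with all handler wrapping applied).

Evaluation trace:
get @ H0 ⇒ 2
put(2) @ H0 ⇒ s:=2
H0 returns (0, 2)
H1 returns (0, 2)
H2 returns (0, 2)
= (0, 2)

Answer: (0, 2)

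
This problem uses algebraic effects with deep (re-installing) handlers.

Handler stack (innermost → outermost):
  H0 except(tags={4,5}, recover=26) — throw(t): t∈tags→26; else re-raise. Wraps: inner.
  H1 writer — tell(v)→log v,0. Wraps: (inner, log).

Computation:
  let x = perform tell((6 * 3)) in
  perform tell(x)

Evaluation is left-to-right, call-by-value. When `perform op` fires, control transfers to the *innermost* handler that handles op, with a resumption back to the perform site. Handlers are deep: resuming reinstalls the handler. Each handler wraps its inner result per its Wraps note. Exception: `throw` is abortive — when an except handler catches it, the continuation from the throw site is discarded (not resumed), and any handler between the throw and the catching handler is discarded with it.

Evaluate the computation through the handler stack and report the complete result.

Step-by-step:
tell(18) @ H1 ⇒ log+=18
tell(0) @ H1 ⇒ log+=0
H0 returns 0
H1 returns (0, (18, 0))
= (0, (18, 0))

Answer: (0, (18, 0))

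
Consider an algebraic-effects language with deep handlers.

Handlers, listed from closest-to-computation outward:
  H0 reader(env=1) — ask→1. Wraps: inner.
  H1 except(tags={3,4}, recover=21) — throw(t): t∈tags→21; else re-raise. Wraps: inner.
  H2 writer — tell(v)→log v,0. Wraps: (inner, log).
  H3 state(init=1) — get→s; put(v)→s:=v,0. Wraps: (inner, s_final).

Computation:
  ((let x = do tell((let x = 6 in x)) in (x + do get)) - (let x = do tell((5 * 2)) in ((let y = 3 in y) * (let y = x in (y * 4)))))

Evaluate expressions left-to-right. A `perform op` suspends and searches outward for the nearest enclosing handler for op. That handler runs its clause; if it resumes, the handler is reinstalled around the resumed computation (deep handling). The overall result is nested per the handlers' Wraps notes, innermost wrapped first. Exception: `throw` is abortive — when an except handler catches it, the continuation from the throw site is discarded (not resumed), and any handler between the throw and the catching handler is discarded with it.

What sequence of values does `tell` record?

Answer: (6, 10)

Working:
tell(6) @ H2 ⇒ log+=6
get @ H3 ⇒ 1
tell(10) @ H2 ⇒ log+=10
H0 returns 1
H1 returns 1
H2 returns (1, (6, 10))
H3 returns ((1, (6, 10)), 1)
= ((1, (6, 10)), 1)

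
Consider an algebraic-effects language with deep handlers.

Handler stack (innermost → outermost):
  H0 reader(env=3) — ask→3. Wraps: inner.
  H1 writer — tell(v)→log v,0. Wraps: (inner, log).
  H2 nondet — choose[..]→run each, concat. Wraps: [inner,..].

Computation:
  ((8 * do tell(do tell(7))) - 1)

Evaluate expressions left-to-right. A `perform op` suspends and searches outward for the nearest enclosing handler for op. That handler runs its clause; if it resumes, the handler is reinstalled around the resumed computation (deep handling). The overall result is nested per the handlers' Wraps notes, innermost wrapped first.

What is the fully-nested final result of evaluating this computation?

Step-by-step:
tell(7) @ H1 ⇒ log+=7
tell(0) @ H1 ⇒ log+=0
H0 returns -1
H1 returns (-1, (7, 0))
H2 returns [(-1, (7, 0))]
= [(-1, (7, 0))]

Answer: [(-1, (7, 0))]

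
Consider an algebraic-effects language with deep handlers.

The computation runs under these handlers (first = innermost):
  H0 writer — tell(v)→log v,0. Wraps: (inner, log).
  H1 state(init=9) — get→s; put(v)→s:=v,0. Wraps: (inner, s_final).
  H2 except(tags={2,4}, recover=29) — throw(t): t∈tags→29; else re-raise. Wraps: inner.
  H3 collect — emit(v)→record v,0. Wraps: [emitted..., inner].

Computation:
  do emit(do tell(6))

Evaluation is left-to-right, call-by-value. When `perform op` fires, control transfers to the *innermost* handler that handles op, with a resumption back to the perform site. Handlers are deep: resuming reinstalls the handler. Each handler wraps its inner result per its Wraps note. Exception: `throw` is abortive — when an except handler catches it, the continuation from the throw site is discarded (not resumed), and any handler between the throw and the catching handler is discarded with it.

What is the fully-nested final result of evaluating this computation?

Working:
tell(6) @ H0 ⇒ log+=6
emit(0) @ H3 ⇒ out+=0
H0 returns (0, (6))
H1 returns ((0, (6)), 9)
H2 returns ((0, (6)), 9)
H3 returns [0, ((0, (6)), 9)]
= [0, ((0, (6)), 9)]

Answer: [0, ((0, (6)), 9)]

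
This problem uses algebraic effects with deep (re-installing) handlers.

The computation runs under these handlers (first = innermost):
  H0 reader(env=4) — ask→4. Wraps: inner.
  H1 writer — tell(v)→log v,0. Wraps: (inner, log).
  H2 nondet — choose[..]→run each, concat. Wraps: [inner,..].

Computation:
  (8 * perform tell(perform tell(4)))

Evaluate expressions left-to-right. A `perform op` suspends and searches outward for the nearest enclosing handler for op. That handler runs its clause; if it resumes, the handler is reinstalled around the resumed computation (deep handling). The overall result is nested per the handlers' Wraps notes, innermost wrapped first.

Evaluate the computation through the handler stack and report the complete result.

Answer: [(0, (4, 0))]

Step-by-step:
tell(4) @ H1 ⇒ log+=4
tell(0) @ H1 ⇒ log+=0
H0 returns 0
H1 returns (0, (4, 0))
H2 returns [(0, (4, 0))]
= [(0, (4, 0))]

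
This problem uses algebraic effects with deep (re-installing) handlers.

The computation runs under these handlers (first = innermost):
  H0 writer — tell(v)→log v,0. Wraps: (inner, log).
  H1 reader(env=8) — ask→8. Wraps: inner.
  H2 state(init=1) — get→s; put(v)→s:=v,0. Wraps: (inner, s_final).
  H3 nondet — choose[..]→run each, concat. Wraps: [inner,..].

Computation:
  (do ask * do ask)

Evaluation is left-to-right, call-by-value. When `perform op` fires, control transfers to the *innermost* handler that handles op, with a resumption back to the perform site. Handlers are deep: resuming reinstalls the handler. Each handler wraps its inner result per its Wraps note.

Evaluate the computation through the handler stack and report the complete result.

Evaluation trace:
ask @ H1 ⇒ 8
ask @ H1 ⇒ 8
H0 returns (64, ())
H1 returns (64, ())
H2 returns ((64, ()), 1)
H3 returns [((64, ()), 1)]
= [((64, ()), 1)]

Answer: [((64, ()), 1)]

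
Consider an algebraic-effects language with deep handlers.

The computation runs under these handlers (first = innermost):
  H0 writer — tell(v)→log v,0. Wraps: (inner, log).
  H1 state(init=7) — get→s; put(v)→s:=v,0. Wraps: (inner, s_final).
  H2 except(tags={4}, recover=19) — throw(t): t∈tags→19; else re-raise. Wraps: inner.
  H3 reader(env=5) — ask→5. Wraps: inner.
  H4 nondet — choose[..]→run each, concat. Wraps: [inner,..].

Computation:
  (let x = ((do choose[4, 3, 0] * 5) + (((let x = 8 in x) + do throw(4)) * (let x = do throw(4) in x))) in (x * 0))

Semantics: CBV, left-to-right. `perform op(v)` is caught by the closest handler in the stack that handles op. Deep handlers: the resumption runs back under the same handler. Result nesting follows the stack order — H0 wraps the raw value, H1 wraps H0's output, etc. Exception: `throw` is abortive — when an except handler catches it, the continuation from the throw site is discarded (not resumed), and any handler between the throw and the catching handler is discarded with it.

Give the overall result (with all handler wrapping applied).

Working:
choose[4, 3, 0] @ H4
  branch[0] choose=4:
    throw(4) @ H2 caught ⇒ 19
    H3 returns 19
    H4 returns [19]
  branch[1] choose=3:
    throw(4) @ H2 caught ⇒ 19
    H3 returns 19
    H4 returns [19]
  branch[2] choose=0:
    throw(4) @ H2 caught ⇒ 19
    H3 returns 19
    H4 returns [19]
= [19, 19, 19]

Answer: [19, 19, 19]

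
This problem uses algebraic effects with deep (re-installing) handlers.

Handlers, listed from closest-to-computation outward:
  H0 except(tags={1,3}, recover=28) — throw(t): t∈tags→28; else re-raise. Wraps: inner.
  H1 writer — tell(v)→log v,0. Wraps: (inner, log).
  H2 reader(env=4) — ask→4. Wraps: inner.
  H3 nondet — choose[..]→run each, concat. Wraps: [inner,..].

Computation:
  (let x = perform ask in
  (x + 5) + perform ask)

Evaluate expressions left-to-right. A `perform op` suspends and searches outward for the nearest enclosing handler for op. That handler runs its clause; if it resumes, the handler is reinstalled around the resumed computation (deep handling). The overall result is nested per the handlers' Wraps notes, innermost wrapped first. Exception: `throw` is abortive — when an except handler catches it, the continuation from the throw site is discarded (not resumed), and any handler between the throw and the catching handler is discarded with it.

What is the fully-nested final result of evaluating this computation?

Answer: [(13, ())]

Evaluation trace:
ask @ H2 ⇒ 4
ask @ H2 ⇒ 4
H0 returns 13
H1 returns (13, ())
H2 returns (13, ())
H3 returns [(13, ())]
= [(13, ())]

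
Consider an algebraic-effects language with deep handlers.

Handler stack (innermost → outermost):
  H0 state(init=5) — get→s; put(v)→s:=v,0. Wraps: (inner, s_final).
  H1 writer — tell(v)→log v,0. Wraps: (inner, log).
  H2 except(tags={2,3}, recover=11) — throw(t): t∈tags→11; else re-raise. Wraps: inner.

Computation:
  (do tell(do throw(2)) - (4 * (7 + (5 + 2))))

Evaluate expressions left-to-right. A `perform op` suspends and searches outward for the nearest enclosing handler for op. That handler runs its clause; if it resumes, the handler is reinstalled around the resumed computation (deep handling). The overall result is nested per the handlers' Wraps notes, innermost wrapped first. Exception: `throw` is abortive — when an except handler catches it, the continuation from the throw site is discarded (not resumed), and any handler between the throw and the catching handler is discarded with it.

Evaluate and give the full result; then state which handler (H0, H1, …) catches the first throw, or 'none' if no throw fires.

Working:
throw(2) @ H2 caught ⇒ 11
= 11

Answer: 11 ; first throw caught by: H2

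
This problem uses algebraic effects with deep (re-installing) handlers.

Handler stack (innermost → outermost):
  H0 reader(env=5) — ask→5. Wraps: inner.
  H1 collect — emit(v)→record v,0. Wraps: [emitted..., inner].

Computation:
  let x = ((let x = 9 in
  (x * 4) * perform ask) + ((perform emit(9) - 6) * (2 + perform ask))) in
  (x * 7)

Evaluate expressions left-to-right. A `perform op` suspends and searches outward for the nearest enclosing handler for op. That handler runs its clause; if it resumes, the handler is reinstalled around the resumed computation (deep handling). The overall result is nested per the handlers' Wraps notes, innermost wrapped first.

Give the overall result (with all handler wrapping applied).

Evaluation trace:
ask @ H0 ⇒ 5
emit(9) @ H1 ⇒ out+=9
ask @ H0 ⇒ 5
H0 returns 966
H1 returns [9, 966]
= [9, 966]

Answer: [9, 966]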